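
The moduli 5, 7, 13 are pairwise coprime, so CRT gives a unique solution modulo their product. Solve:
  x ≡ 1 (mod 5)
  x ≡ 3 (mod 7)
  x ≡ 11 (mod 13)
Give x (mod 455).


Moduli 5, 7, 13 are pairwise coprime; by CRT there is a unique solution modulo M = 5 · 7 · 13 = 455.
Solve pairwise, accumulating the modulus:
  Start with x ≡ 1 (mod 5).
  Combine with x ≡ 3 (mod 7): since gcd(5, 7) = 1, we get a unique residue mod 35.
    Write x = 1 + 5·t and substitute into x ≡ 3 (mod 7): 5·t ≡ 3 − 1 = 2 (mod 7).
    The inverse of 5 mod 7 is 3 (since 5·3 = 15 = 2·7 + 1), so t ≡ 3·2 = 6 ≡ 6 (mod 7).
    Then x = 1 + 5·6 = 31, valid modulo lcm(5, 7) = 35: x ≡ 31 (mod 35).
  Combine with x ≡ 11 (mod 13): since gcd(35, 13) = 1, we get a unique residue mod 455.
    Write x = 31 + 35·t and substitute into x ≡ 11 (mod 13): 35·t ≡ 11 − 31 = -20 (mod 13).
    Reduce coefficients mod 13: 9·t ≡ 6 (mod 13).
    The inverse of 9 mod 13 is 3 (since 9·3 = 27 = 2·13 + 1), so t ≡ 3·6 = 18 ≡ 5 (mod 13).
    Then x = 31 + 35·5 = 206, valid modulo lcm(35, 13) = 455: x ≡ 206 (mod 455).
Verify: 206 mod 5 = 1 ✓, 206 mod 7 = 3 ✓, 206 mod 13 = 11 ✓.

x ≡ 206 (mod 455).


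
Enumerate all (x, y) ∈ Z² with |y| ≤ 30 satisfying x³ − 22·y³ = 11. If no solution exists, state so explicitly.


The equation is x³ - 22y³ = 11. For fixed y, x³ = 22·y³ + 11, so a solution requires the RHS to be a perfect cube.
Strategy: iterate y from -30 to 30, compute RHS = 22·y³ + 11, and check whether it is a (positive or negative) perfect cube.
Check small values of y:
  y = 0: RHS = 11 is not a perfect cube.
  y = 1: RHS = 33 is not a perfect cube.
  y = -1: RHS = -11 is not a perfect cube.
  y = 2: RHS = 187 is not a perfect cube.
  y = -2: RHS = -165 is not a perfect cube.
  y = 3: RHS = 605 is not a perfect cube.
  y = -3: RHS = -583 is not a perfect cube.
Continuing the search up to |y| = 30 finds no solutions either.
No (x, y) in the scanned range satisfies the equation.

No integer solutions with |y| ≤ 30.


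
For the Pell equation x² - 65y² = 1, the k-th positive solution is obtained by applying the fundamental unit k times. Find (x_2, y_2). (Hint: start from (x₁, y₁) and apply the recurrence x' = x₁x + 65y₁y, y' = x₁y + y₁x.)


Step 1: Find the fundamental solution (x₁, y₁) of x² - 65y² = 1.
  Expand √65 as a continued fraction. a₀ = ⌊√65⌋ = 8; iterate m_{k+1} = d_k·a_k − m_k, d_{k+1} = (65 − m_{k+1}²)/d_k, a_{k+1} = ⌊(a₀ + m_{k+1})/d_{k+1}⌋ (starting m₀ = 0, d₀ = 1), with convergents p_k = a_k·p_{k-1} + p_{k-2}, q_k = a_k·q_{k-1} + q_{k-2} (p₋₁ = 1, q₋₁ = 0):
  k = 0: a₀ = 8; p₀/q₀ = 8/1; p₀² − 65·q₀² = 64 − 65 = -1.
  k = 1: m = 8, d = 1, a = ⌊(8 + 8)/1⌋ = 16; p/q = (16·8 + 1)/(16·1 + 0) = 129/16; p² − 65·q² = 16641 − 16640 = 1.
  The first convergent with p² − 65·q² = 1 gives the fundamental solution (x₁, y₁) = (129, 16).
Step 2: Apply the recurrence (x_{n+1}, y_{n+1}) = (x₁x_n + 65y₁y_n, x₁y_n + y₁x_n) repeatedly.
  From (x_1, y_1) = (129, 16): x_2 = 129·129 + 65·16·16 = 33281; y_2 = 129·16 + 16·129 = 4128.
Step 3: Verify x_2² - 65·y_2² = 1107624961 - 1107624960 = 1 (should be 1). ✓

(x_1, y_1) = (129, 16); (x_2, y_2) = (33281, 4128).


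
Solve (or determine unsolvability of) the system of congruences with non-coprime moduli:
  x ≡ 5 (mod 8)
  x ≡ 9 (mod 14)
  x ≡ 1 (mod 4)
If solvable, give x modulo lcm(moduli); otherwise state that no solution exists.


Moduli 8, 14, 4 are not pairwise coprime, so CRT works modulo lcm(m_i) when all pairwise compatibility conditions hold.
Pairwise compatibility: gcd(m_i, m_j) must divide a_i - a_j for every pair.
Merge one congruence at a time:
  Start: x ≡ 5 (mod 8).
  Combine with x ≡ 9 (mod 14): gcd(8, 14) = 2; 9 - 5 = 4, which IS divisible by 2, so compatible.
    Write x = 5 + 8·t and substitute into x ≡ 9 (mod 14): 8·t ≡ 9 − 5 = 4 (mod 14).
    Divide the congruence (and modulus) by g = 2: 4·t ≡ 2 (mod 7).
    The inverse of 4 mod 7 is 2 (since 4·2 = 8 = 1·7 + 1), so t ≡ 2·2 = 4 ≡ 4 (mod 7).
    Then x = 5 + 8·4 = 37, valid modulo lcm(8, 14) = 56: x ≡ 37 (mod 56).
  Combine with x ≡ 1 (mod 4): gcd(56, 4) = 4; 1 - 37 = -36, which IS divisible by 4, so compatible.
    Write x = 37 + 56·t and substitute into x ≡ 1 (mod 4): 56·t ≡ 1 − 37 = -36 (mod 4).
    Divide the congruence (and modulus) by g = 4: 14·t ≡ -9 (mod 1).
    Modulo 1 every t works; take t = 0.
    Then x = 37 + 56·0 = 37, valid modulo lcm(56, 4) = 56: x ≡ 37 (mod 56).
Verify: 37 mod 8 = 5, 37 mod 14 = 9, 37 mod 4 = 1.

x ≡ 37 (mod 56).


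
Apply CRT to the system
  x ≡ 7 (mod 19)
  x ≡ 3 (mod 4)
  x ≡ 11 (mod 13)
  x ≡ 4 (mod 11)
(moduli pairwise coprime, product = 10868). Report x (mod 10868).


Product of moduli M = 19 · 4 · 13 · 11 = 10868.
Merge one congruence at a time:
  Start: x ≡ 7 (mod 19).
  Combine with x ≡ 3 (mod 4); new modulus lcm = 76.
    Write x = 7 + 19·t and substitute into x ≡ 3 (mod 4): 19·t ≡ 3 − 7 = -4 (mod 4).
    Reduce coefficients mod 4: 3·t ≡ 0 (mod 4).
    The inverse of 3 mod 4 is 3 (since 3·3 = 9 = 2·4 + 1), so t ≡ 3·0 = 0 ≡ 0 (mod 4).
    Then x = 7 + 19·0 = 7, valid modulo lcm(19, 4) = 76: x ≡ 7 (mod 76).
  Combine with x ≡ 11 (mod 13); new modulus lcm = 988.
    Write x = 7 + 76·t and substitute into x ≡ 11 (mod 13): 76·t ≡ 11 − 7 = 4 (mod 13).
    Reduce coefficients mod 13: 11·t ≡ 4 (mod 13).
    The inverse of 11 mod 13 is 6 (since 11·6 = 66 = 5·13 + 1), so t ≡ 6·4 = 24 ≡ 11 (mod 13).
    Then x = 7 + 76·11 = 843, valid modulo lcm(76, 13) = 988: x ≡ 843 (mod 988).
  Combine with x ≡ 4 (mod 11); new modulus lcm = 10868.
    Write x = 843 + 988·t and substitute into x ≡ 4 (mod 11): 988·t ≡ 4 − 843 = -839 (mod 11).
    Reduce coefficients mod 11: 9·t ≡ 8 (mod 11).
    The inverse of 9 mod 11 is 5 (since 9·5 = 45 = 4·11 + 1), so t ≡ 5·8 = 40 ≡ 7 (mod 11).
    Then x = 843 + 988·7 = 7759, valid modulo lcm(988, 11) = 10868: x ≡ 7759 (mod 10868).
Verify against each original: 7759 mod 19 = 7, 7759 mod 4 = 3, 7759 mod 13 = 11, 7759 mod 11 = 4.

x ≡ 7759 (mod 10868).


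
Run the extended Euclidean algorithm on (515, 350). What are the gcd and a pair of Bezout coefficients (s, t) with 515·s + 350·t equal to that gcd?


Euclidean algorithm on (515, 350) — divide until remainder is 0:
  515 = 1 · 350 + 165
  350 = 2 · 165 + 20
  165 = 8 · 20 + 5
  20 = 4 · 5 + 0
gcd(515, 350) = 5.
Track Bezout coefficients alongside the remainders: start with r₀ = 515 = a·1 + b·0 (s = 1, t = 0) and r₁ = 350 = a·0 + b·1 (s = 0, t = 1); each new remainder r_{k+1} = r_{k-1} − q_k·r_k inherits s_{k+1} = s_{k-1} − q_k·s_k, t_{k+1} = t_{k-1} − q_k·t_k, so r_k = a·s_k + b·t_k at every step:
  q = 1: r = 165, s = 1 − 1·0 = 1, t = 0 − 1·1 = -1  (check: 515·1 + 350·(-1) = 165)
  q = 2: r = 20, s = 0 − 2·1 = -2, t = 1 − 2·(-1) = 3  (check: 515·(-2) + 350·3 = 20)
  q = 8: r = 5, s = 1 − 8·(-2) = 17, t = -1 − 8·3 = -25  (check: 515·17 + 350·(-25) = 5)
The row with r = 5 (the gcd) gives the Bezout coefficients s = 17, t = -25.
Result: 515 · (17) + 350 · (-25) = 5.

gcd(515, 350) = 5; s = 17, t = -25 (check: 515·17 + 350·(-25) = 5).


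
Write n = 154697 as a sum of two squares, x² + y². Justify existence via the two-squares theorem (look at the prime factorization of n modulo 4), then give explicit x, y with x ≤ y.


Step 1: Factor n = 154697 = 37^2 · 113.
Step 2: Check the mod-4 condition on each prime factor: 37 ≡ 1 (mod 4), exponent 2; 113 ≡ 1 (mod 4), exponent 1.
All primes ≡ 3 (mod 4) appear to even exponent (or don't appear), so by the two-squares theorem n IS expressible as a sum of two squares.
Step 3: Build a representation. Here n = 37 · 37 · 113 is a product of primes ≡ 1 (mod 4). Each prime p ≡ 1 (mod 4) is itself a sum of two squares; find a² by testing p − a² for a perfect square:
  37: 37 − 1² = 36 = 6² ⇒ 37 = 1² + 6².
  113: 113 − 1² = 112, 113 − 2² = 109, 113 − 3² = 104, 113 − 4² = 97, 113 − 5² = 88, 113 − 6² = 77, 113 − 7² = 64 = 8² ⇒ 113 = 7² + 8².
  Combine using the Brahmagupta–Fibonacci identity (a² + b²)(c² + d²) = (ac − bd)² + (ad + bc)² = (ac + bd)² + (ad − bc)²:
  37 · 37 = 1369: from (1² + 6²)(1² + 6²), take (1·1 − 6·6, 1·6 + 6·1) = (1 − 36, 6 + 6) = (-35, 12); dropping signs (only squares matter) gives (35, 12); check 35² + 12² = 1225 + 144 = 1369 ✓.
  1369 · 113 = 154697: from (35² + 12²)(7² + 8²), take (35·7 − 12·8, 35·8 + 12·7) = (245 − 96, 280 + 84) = (149, 364); check 149² + 364² = 22201 + 132496 = 154697 ✓.
Step 4: Order so x ≤ y and verify: 149² + 364² = 22201 + 132496 = 154697 = n. ✓

n = 154697 = 149² + 364² (one valid representation with x ≤ y).


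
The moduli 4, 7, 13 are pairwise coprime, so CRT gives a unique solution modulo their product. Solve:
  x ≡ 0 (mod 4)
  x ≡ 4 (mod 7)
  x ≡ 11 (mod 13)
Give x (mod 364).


Moduli 4, 7, 13 are pairwise coprime; by CRT there is a unique solution modulo M = 4 · 7 · 13 = 364.
Solve pairwise, accumulating the modulus:
  Start with x ≡ 0 (mod 4).
  Combine with x ≡ 4 (mod 7): since gcd(4, 7) = 1, we get a unique residue mod 28.
    Write x = 0 + 4·t and substitute into x ≡ 4 (mod 7): 4·t ≡ 4 − 0 = 4 (mod 7).
    The inverse of 4 mod 7 is 2 (since 4·2 = 8 = 1·7 + 1), so t ≡ 2·4 = 8 ≡ 1 (mod 7).
    Then x = 0 + 4·1 = 4, valid modulo lcm(4, 7) = 28: x ≡ 4 (mod 28).
  Combine with x ≡ 11 (mod 13): since gcd(28, 13) = 1, we get a unique residue mod 364.
    Write x = 4 + 28·t and substitute into x ≡ 11 (mod 13): 28·t ≡ 11 − 4 = 7 (mod 13).
    Reduce coefficients mod 13: 2·t ≡ 7 (mod 13).
    The inverse of 2 mod 13 is 7 (since 2·7 = 14 = 1·13 + 1), so t ≡ 7·7 = 49 ≡ 10 (mod 13).
    Then x = 4 + 28·10 = 284, valid modulo lcm(28, 13) = 364: x ≡ 284 (mod 364).
Verify: 284 mod 4 = 0 ✓, 284 mod 7 = 4 ✓, 284 mod 13 = 11 ✓.

x ≡ 284 (mod 364).


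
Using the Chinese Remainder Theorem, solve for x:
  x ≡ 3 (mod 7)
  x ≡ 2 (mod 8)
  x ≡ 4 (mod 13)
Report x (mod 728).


Moduli 7, 8, 13 are pairwise coprime; by CRT there is a unique solution modulo M = 7 · 8 · 13 = 728.
Solve pairwise, accumulating the modulus:
  Start with x ≡ 3 (mod 7).
  Combine with x ≡ 2 (mod 8): since gcd(7, 8) = 1, we get a unique residue mod 56.
    Write x = 3 + 7·t and substitute into x ≡ 2 (mod 8): 7·t ≡ 2 − 3 = -1 (mod 8).
    Reduce coefficients mod 8: 7·t ≡ 7 (mod 8).
    The inverse of 7 mod 8 is 7 (since 7·7 = 49 = 6·8 + 1), so t ≡ 7·7 = 49 ≡ 1 (mod 8).
    Then x = 3 + 7·1 = 10, valid modulo lcm(7, 8) = 56: x ≡ 10 (mod 56).
  Combine with x ≡ 4 (mod 13): since gcd(56, 13) = 1, we get a unique residue mod 728.
    Write x = 10 + 56·t and substitute into x ≡ 4 (mod 13): 56·t ≡ 4 − 10 = -6 (mod 13).
    Reduce coefficients mod 13: 4·t ≡ 7 (mod 13).
    The inverse of 4 mod 13 is 10 (since 4·10 = 40 = 3·13 + 1), so t ≡ 10·7 = 70 ≡ 5 (mod 13).
    Then x = 10 + 56·5 = 290, valid modulo lcm(56, 13) = 728: x ≡ 290 (mod 728).
Verify: 290 mod 7 = 3 ✓, 290 mod 8 = 2 ✓, 290 mod 13 = 4 ✓.

x ≡ 290 (mod 728).


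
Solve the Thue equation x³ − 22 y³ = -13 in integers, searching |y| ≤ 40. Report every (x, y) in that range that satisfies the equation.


The equation is x³ - 22y³ = -13. For fixed y, x³ = 22·y³ − 13, so a solution requires the RHS to be a perfect cube.
Strategy: iterate y from -40 to 40, compute RHS = 22·y³ − 13, and check whether it is a (positive or negative) perfect cube.
Check small values of y:
  y = 0: RHS = -13 is not a perfect cube.
  y = 1: RHS = 9 is not a perfect cube.
  y = -1: RHS = -35 is not a perfect cube.
  y = 2: RHS = 163 is not a perfect cube.
  y = -2: RHS = -189 is not a perfect cube.
  y = 3: RHS = 581 is not a perfect cube.
  y = -3: RHS = -607 is not a perfect cube.
Continuing the search up to |y| = 40 finds no solutions either.
No (x, y) in the scanned range satisfies the equation.

No integer solutions with |y| ≤ 40.


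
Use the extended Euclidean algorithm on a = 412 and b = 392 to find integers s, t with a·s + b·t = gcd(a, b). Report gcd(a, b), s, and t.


Euclidean algorithm on (412, 392) — divide until remainder is 0:
  412 = 1 · 392 + 20
  392 = 19 · 20 + 12
  20 = 1 · 12 + 8
  12 = 1 · 8 + 4
  8 = 2 · 4 + 0
gcd(412, 392) = 4.
Track Bezout coefficients alongside the remainders: start with r₀ = 412 = a·1 + b·0 (s = 1, t = 0) and r₁ = 392 = a·0 + b·1 (s = 0, t = 1); each new remainder r_{k+1} = r_{k-1} − q_k·r_k inherits s_{k+1} = s_{k-1} − q_k·s_k, t_{k+1} = t_{k-1} − q_k·t_k, so r_k = a·s_k + b·t_k at every step:
  q = 1: r = 20, s = 1 − 1·0 = 1, t = 0 − 1·1 = -1  (check: 412·1 + 392·(-1) = 20)
  q = 19: r = 12, s = 0 − 19·1 = -19, t = 1 − 19·(-1) = 20  (check: 412·(-19) + 392·20 = 12)
  q = 1: r = 8, s = 1 − 1·(-19) = 20, t = -1 − 1·20 = -21  (check: 412·20 + 392·(-21) = 8)
  q = 1: r = 4, s = -19 − 1·20 = -39, t = 20 − 1·(-21) = 41  (check: 412·(-39) + 392·41 = 4)
The row with r = 4 (the gcd) gives the Bezout coefficients s = -39, t = 41.
Result: 412 · (-39) + 392 · (41) = 4.

gcd(412, 392) = 4; s = -39, t = 41 (check: 412·(-39) + 392·41 = 4).


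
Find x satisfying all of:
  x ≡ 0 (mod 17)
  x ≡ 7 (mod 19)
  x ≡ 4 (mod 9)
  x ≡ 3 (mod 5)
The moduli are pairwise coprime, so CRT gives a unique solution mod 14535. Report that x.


Product of moduli M = 17 · 19 · 9 · 5 = 14535.
Merge one congruence at a time:
  Start: x ≡ 0 (mod 17).
  Combine with x ≡ 7 (mod 19); new modulus lcm = 323.
    Write x = 0 + 17·t and substitute into x ≡ 7 (mod 19): 17·t ≡ 7 − 0 = 7 (mod 19).
    The inverse of 17 mod 19 is 9 (since 17·9 = 153 = 8·19 + 1), so t ≡ 9·7 = 63 ≡ 6 (mod 19).
    Then x = 0 + 17·6 = 102, valid modulo lcm(17, 19) = 323: x ≡ 102 (mod 323).
  Combine with x ≡ 4 (mod 9); new modulus lcm = 2907.
    Write x = 102 + 323·t and substitute into x ≡ 4 (mod 9): 323·t ≡ 4 − 102 = -98 (mod 9).
    Reduce coefficients mod 9: 8·t ≡ 1 (mod 9).
    The inverse of 8 mod 9 is 8 (since 8·8 = 64 = 7·9 + 1), so t ≡ 8·1 = 8 ≡ 8 (mod 9).
    Then x = 102 + 323·8 = 2686, valid modulo lcm(323, 9) = 2907: x ≡ 2686 (mod 2907).
  Combine with x ≡ 3 (mod 5); new modulus lcm = 14535.
    Write x = 2686 + 2907·t and substitute into x ≡ 3 (mod 5): 2907·t ≡ 3 − 2686 = -2683 (mod 5).
    Reduce coefficients mod 5: 2·t ≡ 2 (mod 5).
    The inverse of 2 mod 5 is 3 (since 2·3 = 6 = 1·5 + 1), so t ≡ 3·2 = 6 ≡ 1 (mod 5).
    Then x = 2686 + 2907·1 = 5593, valid modulo lcm(2907, 5) = 14535: x ≡ 5593 (mod 14535).
Verify against each original: 5593 mod 17 = 0, 5593 mod 19 = 7, 5593 mod 9 = 4, 5593 mod 5 = 3.

x ≡ 5593 (mod 14535).


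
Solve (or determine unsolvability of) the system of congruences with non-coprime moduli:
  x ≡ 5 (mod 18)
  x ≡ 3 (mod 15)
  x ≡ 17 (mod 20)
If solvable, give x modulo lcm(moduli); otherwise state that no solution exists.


Moduli 18, 15, 20 are not pairwise coprime, so CRT works modulo lcm(m_i) when all pairwise compatibility conditions hold.
Pairwise compatibility: gcd(m_i, m_j) must divide a_i - a_j for every pair.
Merge one congruence at a time:
  Start: x ≡ 5 (mod 18).
  Combine with x ≡ 3 (mod 15): gcd(18, 15) = 3, and 3 - 5 = -2 is NOT divisible by 3.
    ⇒ system is inconsistent (no integer solution).

No solution (the system is inconsistent).


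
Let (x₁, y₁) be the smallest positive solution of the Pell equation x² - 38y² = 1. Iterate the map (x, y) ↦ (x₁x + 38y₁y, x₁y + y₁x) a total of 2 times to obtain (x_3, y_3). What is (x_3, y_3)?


Step 1: Find the fundamental solution (x₁, y₁) of x² - 38y² = 1.
  Expand √38 as a continued fraction. a₀ = ⌊√38⌋ = 6; iterate m_{k+1} = d_k·a_k − m_k, d_{k+1} = (38 − m_{k+1}²)/d_k, a_{k+1} = ⌊(a₀ + m_{k+1})/d_{k+1}⌋ (starting m₀ = 0, d₀ = 1), with convergents p_k = a_k·p_{k-1} + p_{k-2}, q_k = a_k·q_{k-1} + q_{k-2} (p₋₁ = 1, q₋₁ = 0):
  k = 0: a₀ = 6; p₀/q₀ = 6/1; p₀² − 38·q₀² = 36 − 38 = -2.
  k = 1: m = 6, d = 2, a = ⌊(6 + 6)/2⌋ = 6; p/q = (6·6 + 1)/(6·1 + 0) = 37/6; p² − 38·q² = 1369 − 1368 = 1.
  The first convergent with p² − 38·q² = 1 gives the fundamental solution (x₁, y₁) = (37, 6).
Step 2: Apply the recurrence (x_{n+1}, y_{n+1}) = (x₁x_n + 38y₁y_n, x₁y_n + y₁x_n) repeatedly.
  From (x_1, y_1) = (37, 6): x_2 = 37·37 + 38·6·6 = 2737; y_2 = 37·6 + 6·37 = 444.
  From (x_2, y_2) = (2737, 444): x_3 = 37·2737 + 38·6·444 = 202501; y_3 = 37·444 + 6·2737 = 32850.
Step 3: Verify x_3² - 38·y_3² = 41006655001 - 41006655000 = 1 (should be 1). ✓

(x_1, y_1) = (37, 6); (x_3, y_3) = (202501, 32850).


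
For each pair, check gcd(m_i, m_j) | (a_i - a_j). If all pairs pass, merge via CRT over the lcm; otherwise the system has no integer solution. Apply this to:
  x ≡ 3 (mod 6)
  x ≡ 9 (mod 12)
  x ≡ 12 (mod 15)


Moduli 6, 12, 15 are not pairwise coprime, so CRT works modulo lcm(m_i) when all pairwise compatibility conditions hold.
Pairwise compatibility: gcd(m_i, m_j) must divide a_i - a_j for every pair.
Merge one congruence at a time:
  Start: x ≡ 3 (mod 6).
  Combine with x ≡ 9 (mod 12): gcd(6, 12) = 6; 9 - 3 = 6, which IS divisible by 6, so compatible.
    Write x = 3 + 6·t and substitute into x ≡ 9 (mod 12): 6·t ≡ 9 − 3 = 6 (mod 12).
    Divide the congruence (and modulus) by g = 6: 1·t ≡ 1 (mod 2).
    So t ≡ 1 (mod 2).
    Then x = 3 + 6·1 = 9, valid modulo lcm(6, 12) = 12: x ≡ 9 (mod 12).
  Combine with x ≡ 12 (mod 15): gcd(12, 15) = 3; 12 - 9 = 3, which IS divisible by 3, so compatible.
    Write x = 9 + 12·t and substitute into x ≡ 12 (mod 15): 12·t ≡ 12 − 9 = 3 (mod 15).
    Divide the congruence (and modulus) by g = 3: 4·t ≡ 1 (mod 5).
    The inverse of 4 mod 5 is 4 (since 4·4 = 16 = 3·5 + 1), so t ≡ 4·1 = 4 ≡ 4 (mod 5).
    Then x = 9 + 12·4 = 57, valid modulo lcm(12, 15) = 60: x ≡ 57 (mod 60).
Verify: 57 mod 6 = 3, 57 mod 12 = 9, 57 mod 15 = 12.

x ≡ 57 (mod 60).


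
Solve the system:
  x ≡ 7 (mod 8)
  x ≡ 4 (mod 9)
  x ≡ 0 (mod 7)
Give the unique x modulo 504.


Moduli 8, 9, 7 are pairwise coprime; by CRT there is a unique solution modulo M = 8 · 9 · 7 = 504.
Solve pairwise, accumulating the modulus:
  Start with x ≡ 7 (mod 8).
  Combine with x ≡ 4 (mod 9): since gcd(8, 9) = 1, we get a unique residue mod 72.
    Write x = 7 + 8·t and substitute into x ≡ 4 (mod 9): 8·t ≡ 4 − 7 = -3 (mod 9).
    Reduce coefficients mod 9: 8·t ≡ 6 (mod 9).
    The inverse of 8 mod 9 is 8 (since 8·8 = 64 = 7·9 + 1), so t ≡ 8·6 = 48 ≡ 3 (mod 9).
    Then x = 7 + 8·3 = 31, valid modulo lcm(8, 9) = 72: x ≡ 31 (mod 72).
  Combine with x ≡ 0 (mod 7): since gcd(72, 7) = 1, we get a unique residue mod 504.
    Write x = 31 + 72·t and substitute into x ≡ 0 (mod 7): 72·t ≡ 0 − 31 = -31 (mod 7).
    Reduce coefficients mod 7: 2·t ≡ 4 (mod 7).
    The inverse of 2 mod 7 is 4 (since 2·4 = 8 = 1·7 + 1), so t ≡ 4·4 = 16 ≡ 2 (mod 7).
    Then x = 31 + 72·2 = 175, valid modulo lcm(72, 7) = 504: x ≡ 175 (mod 504).
Verify: 175 mod 8 = 7 ✓, 175 mod 9 = 4 ✓, 175 mod 7 = 0 ✓.

x ≡ 175 (mod 504).


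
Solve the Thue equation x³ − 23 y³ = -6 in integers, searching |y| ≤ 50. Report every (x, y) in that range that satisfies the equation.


The equation is x³ - 23y³ = -6. For fixed y, x³ = 23·y³ − 6, so a solution requires the RHS to be a perfect cube.
Strategy: iterate y from -50 to 50, compute RHS = 23·y³ − 6, and check whether it is a (positive or negative) perfect cube.
Check small values of y:
  y = 0: RHS = -6 is not a perfect cube.
  y = 1: RHS = 17 is not a perfect cube.
  y = -1: RHS = -29 is not a perfect cube.
  y = 2: RHS = 178 is not a perfect cube.
  y = -2: RHS = -190 is not a perfect cube.
  y = 3: RHS = 615 is not a perfect cube.
  y = -3: RHS = -627 is not a perfect cube.
Continuing the search up to |y| = 50 finds no solutions either.
No (x, y) in the scanned range satisfies the equation.

No integer solutions with |y| ≤ 50.


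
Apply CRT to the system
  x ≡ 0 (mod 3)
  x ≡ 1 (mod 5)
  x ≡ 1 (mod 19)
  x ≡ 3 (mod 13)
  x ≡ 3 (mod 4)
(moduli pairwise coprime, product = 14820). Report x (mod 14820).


Product of moduli M = 3 · 5 · 19 · 13 · 4 = 14820.
Merge one congruence at a time:
  Start: x ≡ 0 (mod 3).
  Combine with x ≡ 1 (mod 5); new modulus lcm = 15.
    Write x = 0 + 3·t and substitute into x ≡ 1 (mod 5): 3·t ≡ 1 − 0 = 1 (mod 5).
    The inverse of 3 mod 5 is 2 (since 3·2 = 6 = 1·5 + 1), so t ≡ 2·1 = 2 ≡ 2 (mod 5).
    Then x = 0 + 3·2 = 6, valid modulo lcm(3, 5) = 15: x ≡ 6 (mod 15).
  Combine with x ≡ 1 (mod 19); new modulus lcm = 285.
    Write x = 6 + 15·t and substitute into x ≡ 1 (mod 19): 15·t ≡ 1 − 6 = -5 (mod 19).
    Reduce coefficients mod 19: 15·t ≡ 14 (mod 19).
    The inverse of 15 mod 19 is 14 (since 15·14 = 210 = 11·19 + 1), so t ≡ 14·14 = 196 ≡ 6 (mod 19).
    Then x = 6 + 15·6 = 96, valid modulo lcm(15, 19) = 285: x ≡ 96 (mod 285).
  Combine with x ≡ 3 (mod 13); new modulus lcm = 3705.
    Write x = 96 + 285·t and substitute into x ≡ 3 (mod 13): 285·t ≡ 3 − 96 = -93 (mod 13).
    Reduce coefficients mod 13: 12·t ≡ 11 (mod 13).
    The inverse of 12 mod 13 is 12 (since 12·12 = 144 = 11·13 + 1), so t ≡ 12·11 = 132 ≡ 2 (mod 13).
    Then x = 96 + 285·2 = 666, valid modulo lcm(285, 13) = 3705: x ≡ 666 (mod 3705).
  Combine with x ≡ 3 (mod 4); new modulus lcm = 14820.
    Write x = 666 + 3705·t and substitute into x ≡ 3 (mod 4): 3705·t ≡ 3 − 666 = -663 (mod 4).
    Reduce coefficients mod 4: 1·t ≡ 1 (mod 4).
    So t ≡ 1 (mod 4).
    Then x = 666 + 3705·1 = 4371, valid modulo lcm(3705, 4) = 14820: x ≡ 4371 (mod 14820).
Verify against each original: 4371 mod 3 = 0, 4371 mod 5 = 1, 4371 mod 19 = 1, 4371 mod 13 = 3, 4371 mod 4 = 3.

x ≡ 4371 (mod 14820).


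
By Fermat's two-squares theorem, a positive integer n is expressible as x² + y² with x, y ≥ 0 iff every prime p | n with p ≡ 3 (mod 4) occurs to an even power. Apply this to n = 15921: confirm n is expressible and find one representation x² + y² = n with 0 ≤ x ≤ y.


Step 1: Factor n = 15921 = 3^2 · 29 · 61.
Step 2: Check the mod-4 condition on each prime factor: 3 ≡ 3 (mod 4), exponent 2 (must be even); 29 ≡ 1 (mod 4), exponent 1; 61 ≡ 1 (mod 4), exponent 1.
All primes ≡ 3 (mod 4) appear to even exponent (or don't appear), so by the two-squares theorem n IS expressible as a sum of two squares.
Step 3: Build a representation. Group n = k² · m with k = 3 and m = 29 · 61 = 1769 (a product of primes ≡ 1 (mod 4)); a representation of m scales to one of n via (k·x)² + (k·y)² = k²(x² + y²). Each prime p ≡ 1 (mod 4) is itself a sum of two squares; find a² by testing p − a² for a perfect square:
  29: 29 − 1² = 28, 29 − 2² = 25 = 5² ⇒ 29 = 2² + 5².
  61: 61 − 1² = 60, 61 − 2² = 57, 61 − 3² = 52, 61 − 4² = 45, 61 − 5² = 36 = 6² ⇒ 61 = 5² + 6².
  Combine using the Brahmagupta–Fibonacci identity (a² + b²)(c² + d²) = (ac − bd)² + (ad + bc)² = (ac + bd)² + (ad − bc)²:
  29 · 61 = 1769: from (2² + 5²)(5² + 6²), take (2·5 − 5·6, 2·6 + 5·5) = (10 − 30, 12 + 25) = (-20, 37); dropping signs (only squares matter) gives (20, 37); check 20² + 37² = 400 + 1369 = 1769 ✓.
  Scale by k = 3: (3·20, 3·37) = (60, 111).
Step 4: Order so x ≤ y and verify: 60² + 111² = 3600 + 12321 = 15921 = n. ✓

n = 15921 = 60² + 111² (one valid representation with x ≤ y).


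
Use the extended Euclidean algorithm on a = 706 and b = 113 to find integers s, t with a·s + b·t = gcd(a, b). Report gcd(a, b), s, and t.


Euclidean algorithm on (706, 113) — divide until remainder is 0:
  706 = 6 · 113 + 28
  113 = 4 · 28 + 1
  28 = 28 · 1 + 0
gcd(706, 113) = 1.
Track Bezout coefficients alongside the remainders: start with r₀ = 706 = a·1 + b·0 (s = 1, t = 0) and r₁ = 113 = a·0 + b·1 (s = 0, t = 1); each new remainder r_{k+1} = r_{k-1} − q_k·r_k inherits s_{k+1} = s_{k-1} − q_k·s_k, t_{k+1} = t_{k-1} − q_k·t_k, so r_k = a·s_k + b·t_k at every step:
  q = 6: r = 28, s = 1 − 6·0 = 1, t = 0 − 6·1 = -6  (check: 706·1 + 113·(-6) = 28)
  q = 4: r = 1, s = 0 − 4·1 = -4, t = 1 − 4·(-6) = 25  (check: 706·(-4) + 113·25 = 1)
The row with r = 1 (the gcd) gives the Bezout coefficients s = -4, t = 25.
Result: 706 · (-4) + 113 · (25) = 1.

gcd(706, 113) = 1; s = -4, t = 25 (check: 706·(-4) + 113·25 = 1).


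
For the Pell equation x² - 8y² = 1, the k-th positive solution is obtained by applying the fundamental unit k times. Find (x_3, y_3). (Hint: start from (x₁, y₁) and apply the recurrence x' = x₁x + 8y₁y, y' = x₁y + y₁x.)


Step 1: Find the fundamental solution (x₁, y₁) of x² - 8y² = 1.
  Expand √8 as a continued fraction. a₀ = ⌊√8⌋ = 2; iterate m_{k+1} = d_k·a_k − m_k, d_{k+1} = (8 − m_{k+1}²)/d_k, a_{k+1} = ⌊(a₀ + m_{k+1})/d_{k+1}⌋ (starting m₀ = 0, d₀ = 1), with convergents p_k = a_k·p_{k-1} + p_{k-2}, q_k = a_k·q_{k-1} + q_{k-2} (p₋₁ = 1, q₋₁ = 0):
  k = 0: a₀ = 2; p₀/q₀ = 2/1; p₀² − 8·q₀² = 4 − 8 = -4.
  k = 1: m = 2, d = 4, a = ⌊(2 + 2)/4⌋ = 1; p/q = (1·2 + 1)/(1·1 + 0) = 3/1; p² − 8·q² = 9 − 8 = 1.
  The first convergent with p² − 8·q² = 1 gives the fundamental solution (x₁, y₁) = (3, 1).
Step 2: Apply the recurrence (x_{n+1}, y_{n+1}) = (x₁x_n + 8y₁y_n, x₁y_n + y₁x_n) repeatedly.
  From (x_1, y_1) = (3, 1): x_2 = 3·3 + 8·1·1 = 17; y_2 = 3·1 + 1·3 = 6.
  From (x_2, y_2) = (17, 6): x_3 = 3·17 + 8·1·6 = 99; y_3 = 3·6 + 1·17 = 35.
Step 3: Verify x_3² - 8·y_3² = 9801 - 9800 = 1 (should be 1). ✓

(x_1, y_1) = (3, 1); (x_3, y_3) = (99, 35).


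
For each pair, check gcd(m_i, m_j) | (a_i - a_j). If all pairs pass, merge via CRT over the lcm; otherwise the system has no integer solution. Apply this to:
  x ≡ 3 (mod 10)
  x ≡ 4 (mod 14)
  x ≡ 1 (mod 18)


Moduli 10, 14, 18 are not pairwise coprime, so CRT works modulo lcm(m_i) when all pairwise compatibility conditions hold.
Pairwise compatibility: gcd(m_i, m_j) must divide a_i - a_j for every pair.
Merge one congruence at a time:
  Start: x ≡ 3 (mod 10).
  Combine with x ≡ 4 (mod 14): gcd(10, 14) = 2, and 4 - 3 = 1 is NOT divisible by 2.
    ⇒ system is inconsistent (no integer solution).

No solution (the system is inconsistent).


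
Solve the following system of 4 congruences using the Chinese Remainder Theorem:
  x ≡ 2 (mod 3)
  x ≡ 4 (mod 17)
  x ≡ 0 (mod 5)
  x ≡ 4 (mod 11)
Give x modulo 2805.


Product of moduli M = 3 · 17 · 5 · 11 = 2805.
Merge one congruence at a time:
  Start: x ≡ 2 (mod 3).
  Combine with x ≡ 4 (mod 17); new modulus lcm = 51.
    Write x = 2 + 3·t and substitute into x ≡ 4 (mod 17): 3·t ≡ 4 − 2 = 2 (mod 17).
    The inverse of 3 mod 17 is 6 (since 3·6 = 18 = 1·17 + 1), so t ≡ 6·2 = 12 ≡ 12 (mod 17).
    Then x = 2 + 3·12 = 38, valid modulo lcm(3, 17) = 51: x ≡ 38 (mod 51).
  Combine with x ≡ 0 (mod 5); new modulus lcm = 255.
    Write x = 38 + 51·t and substitute into x ≡ 0 (mod 5): 51·t ≡ 0 − 38 = -38 (mod 5).
    Reduce coefficients mod 5: 1·t ≡ 2 (mod 5).
    So t ≡ 2 (mod 5).
    Then x = 38 + 51·2 = 140, valid modulo lcm(51, 5) = 255: x ≡ 140 (mod 255).
  Combine with x ≡ 4 (mod 11); new modulus lcm = 2805.
    Write x = 140 + 255·t and substitute into x ≡ 4 (mod 11): 255·t ≡ 4 − 140 = -136 (mod 11).
    Reduce coefficients mod 11: 2·t ≡ 7 (mod 11).
    The inverse of 2 mod 11 is 6 (since 2·6 = 12 = 1·11 + 1), so t ≡ 6·7 = 42 ≡ 9 (mod 11).
    Then x = 140 + 255·9 = 2435, valid modulo lcm(255, 11) = 2805: x ≡ 2435 (mod 2805).
Verify against each original: 2435 mod 3 = 2, 2435 mod 17 = 4, 2435 mod 5 = 0, 2435 mod 11 = 4.

x ≡ 2435 (mod 2805).


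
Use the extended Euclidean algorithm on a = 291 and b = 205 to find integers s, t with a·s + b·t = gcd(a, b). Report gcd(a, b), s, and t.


Euclidean algorithm on (291, 205) — divide until remainder is 0:
  291 = 1 · 205 + 86
  205 = 2 · 86 + 33
  86 = 2 · 33 + 20
  33 = 1 · 20 + 13
  20 = 1 · 13 + 7
  13 = 1 · 7 + 6
  7 = 1 · 6 + 1
  6 = 6 · 1 + 0
gcd(291, 205) = 1.
Track Bezout coefficients alongside the remainders: start with r₀ = 291 = a·1 + b·0 (s = 1, t = 0) and r₁ = 205 = a·0 + b·1 (s = 0, t = 1); each new remainder r_{k+1} = r_{k-1} − q_k·r_k inherits s_{k+1} = s_{k-1} − q_k·s_k, t_{k+1} = t_{k-1} − q_k·t_k, so r_k = a·s_k + b·t_k at every step:
  q = 1: r = 86, s = 1 − 1·0 = 1, t = 0 − 1·1 = -1  (check: 291·1 + 205·(-1) = 86)
  q = 2: r = 33, s = 0 − 2·1 = -2, t = 1 − 2·(-1) = 3  (check: 291·(-2) + 205·3 = 33)
  q = 2: r = 20, s = 1 − 2·(-2) = 5, t = -1 − 2·3 = -7  (check: 291·5 + 205·(-7) = 20)
  q = 1: r = 13, s = -2 − 1·5 = -7, t = 3 − 1·(-7) = 10  (check: 291·(-7) + 205·10 = 13)
  q = 1: r = 7, s = 5 − 1·(-7) = 12, t = -7 − 1·10 = -17  (check: 291·12 + 205·(-17) = 7)
  q = 1: r = 6, s = -7 − 1·12 = -19, t = 10 − 1·(-17) = 27  (check: 291·(-19) + 205·27 = 6)
  q = 1: r = 1, s = 12 − 1·(-19) = 31, t = -17 − 1·27 = -44  (check: 291·31 + 205·(-44) = 1)
The row with r = 1 (the gcd) gives the Bezout coefficients s = 31, t = -44.
Result: 291 · (31) + 205 · (-44) = 1.

gcd(291, 205) = 1; s = 31, t = -44 (check: 291·31 + 205·(-44) = 1).


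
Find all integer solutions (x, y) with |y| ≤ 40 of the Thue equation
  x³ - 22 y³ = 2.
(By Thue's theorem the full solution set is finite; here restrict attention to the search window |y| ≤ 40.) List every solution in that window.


The equation is x³ - 22y³ = 2. For fixed y, x³ = 22·y³ + 2, so a solution requires the RHS to be a perfect cube.
Strategy: iterate y from -40 to 40, compute RHS = 22·y³ + 2, and check whether it is a (positive or negative) perfect cube.
Check small values of y:
  y = 0: RHS = 2 is not a perfect cube.
  y = 1: RHS = 24 is not a perfect cube.
  y = -1: RHS = -20 is not a perfect cube.
  y = 2: RHS = 178 is not a perfect cube.
  y = -2: RHS = -174 is not a perfect cube.
  y = 3: RHS = 596 is not a perfect cube.
  y = -3: RHS = -592 is not a perfect cube.
Continuing the search up to |y| = 40 finds no solutions either.
No (x, y) in the scanned range satisfies the equation.

No integer solutions with |y| ≤ 40.


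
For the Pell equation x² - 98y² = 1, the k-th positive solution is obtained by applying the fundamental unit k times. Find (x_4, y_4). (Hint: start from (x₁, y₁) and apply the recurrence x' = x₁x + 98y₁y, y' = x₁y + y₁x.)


Step 1: Find the fundamental solution (x₁, y₁) of x² - 98y² = 1.
  Expand √98 as a continued fraction. a₀ = ⌊√98⌋ = 9; iterate m_{k+1} = d_k·a_k − m_k, d_{k+1} = (98 − m_{k+1}²)/d_k, a_{k+1} = ⌊(a₀ + m_{k+1})/d_{k+1}⌋ (starting m₀ = 0, d₀ = 1), with convergents p_k = a_k·p_{k-1} + p_{k-2}, q_k = a_k·q_{k-1} + q_{k-2} (p₋₁ = 1, q₋₁ = 0):
  k = 0: a₀ = 9; p₀/q₀ = 9/1; p₀² − 98·q₀² = 81 − 98 = -17.
  k = 1: m = 9, d = 17, a = ⌊(9 + 9)/17⌋ = 1; p/q = (1·9 + 1)/(1·1 + 0) = 10/1; p² − 98·q² = 100 − 98 = 2.
  k = 2: m = 8, d = 2, a = ⌊(9 + 8)/2⌋ = 8; p/q = (8·10 + 9)/(8·1 + 1) = 89/9; p² − 98·q² = 7921 − 7938 = -17.
  k = 3: m = 8, d = 17, a = ⌊(9 + 8)/17⌋ = 1; p/q = (1·89 + 10)/(1·9 + 1) = 99/10; p² − 98·q² = 9801 − 9800 = 1.
  The first convergent with p² − 98·q² = 1 gives the fundamental solution (x₁, y₁) = (99, 10).
Step 2: Apply the recurrence (x_{n+1}, y_{n+1}) = (x₁x_n + 98y₁y_n, x₁y_n + y₁x_n) repeatedly.
  From (x_1, y_1) = (99, 10): x_2 = 99·99 + 98·10·10 = 19601; y_2 = 99·10 + 10·99 = 1980.
  From (x_2, y_2) = (19601, 1980): x_3 = 99·19601 + 98·10·1980 = 3880899; y_3 = 99·1980 + 10·19601 = 392030.
  From (x_3, y_3) = (3880899, 392030): x_4 = 99·3880899 + 98·10·392030 = 768398401; y_4 = 99·392030 + 10·3880899 = 77619960.
Step 3: Verify x_4² - 98·y_4² = 590436102659356801 - 590436102659356800 = 1 (should be 1). ✓

(x_1, y_1) = (99, 10); (x_4, y_4) = (768398401, 77619960).


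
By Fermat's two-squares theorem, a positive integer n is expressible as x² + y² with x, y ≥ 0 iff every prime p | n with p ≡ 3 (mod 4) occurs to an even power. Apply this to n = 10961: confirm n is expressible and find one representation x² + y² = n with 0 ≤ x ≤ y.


Step 1: Factor n = 10961 = 97 · 113.
Step 2: Check the mod-4 condition on each prime factor: 97 ≡ 1 (mod 4), exponent 1; 113 ≡ 1 (mod 4), exponent 1.
All primes ≡ 3 (mod 4) appear to even exponent (or don't appear), so by the two-squares theorem n IS expressible as a sum of two squares.
Step 3: Build a representation. Here n = 97 · 113 is a product of primes ≡ 1 (mod 4). Each prime p ≡ 1 (mod 4) is itself a sum of two squares; find a² by testing p − a² for a perfect square:
  97: 97 − 1² = 96, 97 − 2² = 93, 97 − 3² = 88, 97 − 4² = 81 = 9² ⇒ 97 = 4² + 9².
  113: 113 − 1² = 112, 113 − 2² = 109, 113 − 3² = 104, 113 − 4² = 97, 113 − 5² = 88, 113 − 6² = 77, 113 − 7² = 64 = 8² ⇒ 113 = 7² + 8².
  Combine using the Brahmagupta–Fibonacci identity (a² + b²)(c² + d²) = (ac − bd)² + (ad + bc)² = (ac + bd)² + (ad − bc)²:
  97 · 113 = 10961: from (4² + 9²)(7² + 8²), take (4·7 − 9·8, 4·8 + 9·7) = (28 − 72, 32 + 63) = (-44, 95); dropping signs (only squares matter) gives (44, 95); check 44² + 95² = 1936 + 9025 = 10961 ✓.
Step 4: Order so x ≤ y and verify: 44² + 95² = 1936 + 9025 = 10961 = n. ✓

n = 10961 = 44² + 95² (one valid representation with x ≤ y).


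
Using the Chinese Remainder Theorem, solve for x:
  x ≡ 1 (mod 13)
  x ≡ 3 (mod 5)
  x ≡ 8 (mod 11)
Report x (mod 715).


Moduli 13, 5, 11 are pairwise coprime; by CRT there is a unique solution modulo M = 13 · 5 · 11 = 715.
Solve pairwise, accumulating the modulus:
  Start with x ≡ 1 (mod 13).
  Combine with x ≡ 3 (mod 5): since gcd(13, 5) = 1, we get a unique residue mod 65.
    Write x = 1 + 13·t and substitute into x ≡ 3 (mod 5): 13·t ≡ 3 − 1 = 2 (mod 5).
    Reduce coefficients mod 5: 3·t ≡ 2 (mod 5).
    The inverse of 3 mod 5 is 2 (since 3·2 = 6 = 1·5 + 1), so t ≡ 2·2 = 4 ≡ 4 (mod 5).
    Then x = 1 + 13·4 = 53, valid modulo lcm(13, 5) = 65: x ≡ 53 (mod 65).
  Combine with x ≡ 8 (mod 11): since gcd(65, 11) = 1, we get a unique residue mod 715.
    Write x = 53 + 65·t and substitute into x ≡ 8 (mod 11): 65·t ≡ 8 − 53 = -45 (mod 11).
    Reduce coefficients mod 11: 10·t ≡ 10 (mod 11).
    The inverse of 10 mod 11 is 10 (since 10·10 = 100 = 9·11 + 1), so t ≡ 10·10 = 100 ≡ 1 (mod 11).
    Then x = 53 + 65·1 = 118, valid modulo lcm(65, 11) = 715: x ≡ 118 (mod 715).
Verify: 118 mod 13 = 1 ✓, 118 mod 5 = 3 ✓, 118 mod 11 = 8 ✓.

x ≡ 118 (mod 715).


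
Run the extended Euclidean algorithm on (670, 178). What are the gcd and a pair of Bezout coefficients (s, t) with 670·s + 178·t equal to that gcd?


Euclidean algorithm on (670, 178) — divide until remainder is 0:
  670 = 3 · 178 + 136
  178 = 1 · 136 + 42
  136 = 3 · 42 + 10
  42 = 4 · 10 + 2
  10 = 5 · 2 + 0
gcd(670, 178) = 2.
Track Bezout coefficients alongside the remainders: start with r₀ = 670 = a·1 + b·0 (s = 1, t = 0) and r₁ = 178 = a·0 + b·1 (s = 0, t = 1); each new remainder r_{k+1} = r_{k-1} − q_k·r_k inherits s_{k+1} = s_{k-1} − q_k·s_k, t_{k+1} = t_{k-1} − q_k·t_k, so r_k = a·s_k + b·t_k at every step:
  q = 3: r = 136, s = 1 − 3·0 = 1, t = 0 − 3·1 = -3  (check: 670·1 + 178·(-3) = 136)
  q = 1: r = 42, s = 0 − 1·1 = -1, t = 1 − 1·(-3) = 4  (check: 670·(-1) + 178·4 = 42)
  q = 3: r = 10, s = 1 − 3·(-1) = 4, t = -3 − 3·4 = -15  (check: 670·4 + 178·(-15) = 10)
  q = 4: r = 2, s = -1 − 4·4 = -17, t = 4 − 4·(-15) = 64  (check: 670·(-17) + 178·64 = 2)
The row with r = 2 (the gcd) gives the Bezout coefficients s = -17, t = 64.
Result: 670 · (-17) + 178 · (64) = 2.

gcd(670, 178) = 2; s = -17, t = 64 (check: 670·(-17) + 178·64 = 2).


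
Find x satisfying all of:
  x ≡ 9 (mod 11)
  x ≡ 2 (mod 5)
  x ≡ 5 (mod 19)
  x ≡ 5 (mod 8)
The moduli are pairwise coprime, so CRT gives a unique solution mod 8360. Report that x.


Product of moduli M = 11 · 5 · 19 · 8 = 8360.
Merge one congruence at a time:
  Start: x ≡ 9 (mod 11).
  Combine with x ≡ 2 (mod 5); new modulus lcm = 55.
    Write x = 9 + 11·t and substitute into x ≡ 2 (mod 5): 11·t ≡ 2 − 9 = -7 (mod 5).
    Reduce coefficients mod 5: 1·t ≡ 3 (mod 5).
    So t ≡ 3 (mod 5).
    Then x = 9 + 11·3 = 42, valid modulo lcm(11, 5) = 55: x ≡ 42 (mod 55).
  Combine with x ≡ 5 (mod 19); new modulus lcm = 1045.
    Write x = 42 + 55·t and substitute into x ≡ 5 (mod 19): 55·t ≡ 5 − 42 = -37 (mod 19).
    Reduce coefficients mod 19: 17·t ≡ 1 (mod 19).
    The inverse of 17 mod 19 is 9 (since 17·9 = 153 = 8·19 + 1), so t ≡ 9·1 = 9 ≡ 9 (mod 19).
    Then x = 42 + 55·9 = 537, valid modulo lcm(55, 19) = 1045: x ≡ 537 (mod 1045).
  Combine with x ≡ 5 (mod 8); new modulus lcm = 8360.
    Write x = 537 + 1045·t and substitute into x ≡ 5 (mod 8): 1045·t ≡ 5 − 537 = -532 (mod 8).
    Reduce coefficients mod 8: 5·t ≡ 4 (mod 8).
    The inverse of 5 mod 8 is 5 (since 5·5 = 25 = 3·8 + 1), so t ≡ 5·4 = 20 ≡ 4 (mod 8).
    Then x = 537 + 1045·4 = 4717, valid modulo lcm(1045, 8) = 8360: x ≡ 4717 (mod 8360).
Verify against each original: 4717 mod 11 = 9, 4717 mod 5 = 2, 4717 mod 19 = 5, 4717 mod 8 = 5.

x ≡ 4717 (mod 8360).


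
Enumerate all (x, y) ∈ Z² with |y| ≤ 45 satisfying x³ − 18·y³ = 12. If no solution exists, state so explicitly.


The equation is x³ - 18y³ = 12. For fixed y, x³ = 18·y³ + 12, so a solution requires the RHS to be a perfect cube.
Strategy: iterate y from -45 to 45, compute RHS = 18·y³ + 12, and check whether it is a (positive or negative) perfect cube.
Check small values of y:
  y = 0: RHS = 12 is not a perfect cube.
  y = 1: RHS = 30 is not a perfect cube.
  y = -1: RHS = -6 is not a perfect cube.
  y = 2: RHS = 156 is not a perfect cube.
  y = -2: RHS = -132 is not a perfect cube.
  y = 3: RHS = 498 is not a perfect cube.
  y = -3: RHS = -474 is not a perfect cube.
Continuing the search up to |y| = 45 finds no solutions either.
No (x, y) in the scanned range satisfies the equation.

No integer solutions with |y| ≤ 45.


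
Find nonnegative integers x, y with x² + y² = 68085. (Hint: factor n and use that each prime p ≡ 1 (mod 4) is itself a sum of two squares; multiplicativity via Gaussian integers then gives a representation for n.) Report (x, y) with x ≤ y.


Step 1: Factor n = 68085 = 3^2 · 5 · 17 · 89.
Step 2: Check the mod-4 condition on each prime factor: 3 ≡ 3 (mod 4), exponent 2 (must be even); 5 ≡ 1 (mod 4), exponent 1; 17 ≡ 1 (mod 4), exponent 1; 89 ≡ 1 (mod 4), exponent 1.
All primes ≡ 3 (mod 4) appear to even exponent (or don't appear), so by the two-squares theorem n IS expressible as a sum of two squares.
Step 3: Build a representation. Group n = k² · m with k = 3 and m = 5 · 17 · 89 = 7565 (a product of primes ≡ 1 (mod 4)); a representation of m scales to one of n via (k·x)² + (k·y)² = k²(x² + y²). Each prime p ≡ 1 (mod 4) is itself a sum of two squares; find a² by testing p − a² for a perfect square:
  5: 5 − 1² = 4 = 2² ⇒ 5 = 1² + 2².
  17: 17 − 1² = 16 = 4² ⇒ 17 = 1² + 4².
  89: 89 − 1² = 88, 89 − 2² = 85, 89 − 3² = 80, 89 − 4² = 73, 89 − 5² = 64 = 8² ⇒ 89 = 5² + 8².
  Combine using the Brahmagupta–Fibonacci identity (a² + b²)(c² + d²) = (ac − bd)² + (ad + bc)² = (ac + bd)² + (ad − bc)²:
  5 · 17 = 85: from (1² + 2²)(1² + 4²), take (1·1 − 2·4, 1·4 + 2·1) = (1 − 8, 4 + 2) = (-7, 6); dropping signs (only squares matter) gives (7, 6); check 7² + 6² = 49 + 36 = 85 ✓.
  85 · 89 = 7565: from (7² + 6²)(5² + 8²), take (7·5 − 6·8, 7·8 + 6·5) = (35 − 48, 56 + 30) = (-13, 86); dropping signs (only squares matter) gives (13, 86); check 13² + 86² = 169 + 7396 = 7565 ✓.
  Scale by k = 3: (3·13, 3·86) = (39, 258).
Step 4: Order so x ≤ y and verify: 39² + 258² = 1521 + 66564 = 68085 = n. ✓

n = 68085 = 39² + 258² (one valid representation with x ≤ y).
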